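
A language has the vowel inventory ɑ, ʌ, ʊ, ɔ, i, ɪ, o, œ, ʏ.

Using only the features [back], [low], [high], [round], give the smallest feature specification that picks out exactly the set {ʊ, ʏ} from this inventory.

Every target segment is [+high], [+round]; each remaining inventory member fails at least one of these. Each conjunct is needed — [+round] alone would also admit /ɔ, o, œ/; [+high] alone would also admit /i, ɪ/ — and no other single listed feature has exactly this extension, so two is the minimum.

[+high, +round]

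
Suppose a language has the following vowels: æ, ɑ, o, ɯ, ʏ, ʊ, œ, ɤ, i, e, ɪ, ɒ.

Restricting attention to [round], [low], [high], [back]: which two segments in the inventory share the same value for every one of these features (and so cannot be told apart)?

/ɪ/ (high front unrounded lax vowel) and /i/ (high front unrounded tense vowel) are both [−round], [−low], [+high], [−back], so none of the listed features separates them. (They do differ in [tense], which is not among the given features.) Every other pair in the inventory differs on at least one listed feature.

ɪ, i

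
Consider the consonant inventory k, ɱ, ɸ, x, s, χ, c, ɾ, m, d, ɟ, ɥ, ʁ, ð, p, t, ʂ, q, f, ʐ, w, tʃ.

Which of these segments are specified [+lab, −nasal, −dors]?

ɸ, p, f

Eliminate segments failing any feature: /k, x, s, χ, c, ɾ, d, ɟ, ʁ, ð, t, ʂ, q, ʐ, tʃ/ are [−labial]; /ɱ, m/ are [+nasal]; /ɥ, w/ are [+dorsal]. The remaining /ɸ, p, f/ satisfy [+labial], [−nasal], [−dorsal].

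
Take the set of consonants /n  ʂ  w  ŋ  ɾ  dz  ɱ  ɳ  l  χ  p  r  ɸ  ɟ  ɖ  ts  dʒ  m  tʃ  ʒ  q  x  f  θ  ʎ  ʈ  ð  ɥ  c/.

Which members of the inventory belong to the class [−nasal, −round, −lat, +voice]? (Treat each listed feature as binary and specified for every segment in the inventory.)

ɾ, dz, r, ɟ, ɖ, dʒ, ʒ, ð

Checking each segment against [−nasal], [−round], [−lateral], [+voice]: /ɾ/ (alveolar tap), /dz/ (voiced alveolar affricate), /r/ (alveolar trill), /ɟ/ (voiced palatal stop), /ɖ/ (voiced retroflex stop), /dʒ/ (voiced postalveolar affricate), among others, satisfy every feature; every other segment in the inventory fails at least one.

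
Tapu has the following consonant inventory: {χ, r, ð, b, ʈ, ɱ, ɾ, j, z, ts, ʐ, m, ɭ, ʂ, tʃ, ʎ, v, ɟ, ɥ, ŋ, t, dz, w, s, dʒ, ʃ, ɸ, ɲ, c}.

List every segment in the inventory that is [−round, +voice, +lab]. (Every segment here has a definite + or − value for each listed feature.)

b, ɱ, m, v

Eliminate segments failing any feature: /χ, ʈ, ts, ʂ, tʃ, t, s, ʃ, ɸ, c/ are [−voice]; /r, ð, ɾ, j, z, ʐ, ɭ, ʎ, ɟ, ŋ, dz, dʒ, ɲ/ are [−labial]; /ɥ, w/ are [+round]. The remaining /b, ɱ, m, v/ satisfy [−round], [+voice], [+labial].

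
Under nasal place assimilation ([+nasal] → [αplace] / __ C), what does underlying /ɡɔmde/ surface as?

/m/ sits before the [+coronal] consonant /d/, so it takes on [+coronal] and surfaces as /n/. The rest of the form is unaffected: [ɡɔnde].

[ɡɔnde]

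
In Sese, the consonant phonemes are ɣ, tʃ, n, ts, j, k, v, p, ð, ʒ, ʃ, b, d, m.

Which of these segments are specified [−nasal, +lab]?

v, p, b

Checking each segment against [−nasal], [+labial]: /v/ (voiced labiodental fricative), /p/ (voiceless bilabial stop), /b/ (voiced bilabial stop) satisfy every feature; every other segment in the inventory fails at least one.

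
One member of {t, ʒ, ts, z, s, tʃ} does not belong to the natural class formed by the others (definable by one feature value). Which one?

t

The remaining segments after removing /t/ share [+strident]; /t/ (voiceless alveolar stop) is [−strident]. For every other candidate removal, the leftover set fails to share any single feature value that the removed segment lacks.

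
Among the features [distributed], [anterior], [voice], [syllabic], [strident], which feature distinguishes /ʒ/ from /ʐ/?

[distributed]

The two segments share [−anterior], [+voice], [−syllabic], [+strident]. The only feature from the list on which they differ: /ʒ/ is [+distributed] while /ʐ/ is [−distributed].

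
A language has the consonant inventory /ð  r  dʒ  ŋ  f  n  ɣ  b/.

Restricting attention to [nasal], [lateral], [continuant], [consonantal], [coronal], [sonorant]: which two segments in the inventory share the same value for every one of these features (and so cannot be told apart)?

f, ɣ

/f/ (voiceless labiodental fricative) and /ɣ/ (voiced velar fricative) are both [−nasal], [−lateral], [+continuant], [+consonantal], [−coronal], [−sonorant], so none of the listed features separates them. (They do differ in [voice], [labial] and [dorsal], which are not among the given features.) Every other pair in the inventory differs on at least one listed feature.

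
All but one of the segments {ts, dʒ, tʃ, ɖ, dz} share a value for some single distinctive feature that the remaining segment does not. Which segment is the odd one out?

The remaining segments after removing /ɖ/ share [+delayed release]; /ɖ/ (voiced retroflex stop) is [−delayed release]. For every other candidate removal, the leftover set fails to share any single feature value that the removed segment lacks.

ɖ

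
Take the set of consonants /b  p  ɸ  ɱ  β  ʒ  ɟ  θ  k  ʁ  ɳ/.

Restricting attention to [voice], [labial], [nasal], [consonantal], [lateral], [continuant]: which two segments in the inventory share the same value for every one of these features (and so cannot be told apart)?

Both /ʒ/ and /ʁ/ are [+voice], [−labial], [−nasal], [+consonantal], [−lateral], [+continuant]. Since the list omits [coronal] and [dorsal] — which do distinguish the voiced postalveolar fricative from the voiced uvular fricative — this pair collapses; all other pairs remain distinct.

ʒ, ʁ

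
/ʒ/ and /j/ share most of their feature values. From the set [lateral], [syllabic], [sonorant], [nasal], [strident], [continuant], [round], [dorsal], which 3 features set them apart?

[sonorant], [strident], [dorsal]

/ʒ/ is the voiced postalveolar fricative and /j/ is the palatal glide. Both are [-lateral], [-syllabic], [-nasal], [+continuant], [-round]. /ʒ/ is [-sonorant] while /j/ is [+sonorant]; /ʒ/ is [+strident] while /j/ is [-strident]; /ʒ/ is [-dorsal] while /j/ is [+dorsal], so the distinguishing features are [sonorant], [strident], [dorsal].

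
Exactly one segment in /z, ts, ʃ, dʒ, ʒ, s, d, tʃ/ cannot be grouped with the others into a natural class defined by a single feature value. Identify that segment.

The remaining segments after removing /d/ share [+strident]; /d/ (voiced alveolar stop) is [-strident]. For every other candidate removal, the leftover set fails to share any single feature value that the removed segment lacks.

d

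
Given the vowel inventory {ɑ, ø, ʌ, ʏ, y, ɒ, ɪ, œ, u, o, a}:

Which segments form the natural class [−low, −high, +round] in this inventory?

ø, œ, o

Checking each segment against [−low], [−high], [+round]: /ø/ (mid front rounded tense vowel), /œ/ (mid front rounded lax vowel), /o/ (mid back rounded tense vowel) satisfy every feature; every other segment in the inventory fails at least one.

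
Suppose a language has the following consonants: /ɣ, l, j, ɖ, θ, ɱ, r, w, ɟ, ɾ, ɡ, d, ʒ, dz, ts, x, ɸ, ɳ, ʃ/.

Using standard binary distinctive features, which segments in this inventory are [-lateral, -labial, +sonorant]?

j, r, ɾ, ɳ

The [-lateral] segments are /ɣ, j, ɖ, θ, ɱ, r, w, ɟ, ɾ, ɡ, d, ʒ, dz, ts, x, ɸ, ɳ, ʃ/.
Of those, [-labial] gives /ɣ, j, ɖ, θ, r, ɟ, ɾ, ɡ, d, ʒ, dz, ts, x, ɳ, ʃ/.
Intersecting with [+sonorant] leaves /j, r, ɾ, ɳ/.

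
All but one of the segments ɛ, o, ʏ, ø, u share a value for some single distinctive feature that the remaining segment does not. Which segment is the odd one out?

/ʏ, ø, u, o/ are all [+round], but /ɛ/ (mid front unrounded lax vowel) is [-round]. No other single segment can be removed to leave a set sharing one feature value that the removed segment lacks, so /ɛ/ is the odd one out.

ɛ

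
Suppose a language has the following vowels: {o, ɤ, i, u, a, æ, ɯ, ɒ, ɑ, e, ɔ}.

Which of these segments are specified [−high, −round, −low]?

ɤ, e

Checking each segment against [−high], [−round], [−low]: /ɤ/ (mid back unrounded tense vowel), /e/ (mid front unrounded tense vowel) satisfy every feature; every other segment in the inventory fails at least one.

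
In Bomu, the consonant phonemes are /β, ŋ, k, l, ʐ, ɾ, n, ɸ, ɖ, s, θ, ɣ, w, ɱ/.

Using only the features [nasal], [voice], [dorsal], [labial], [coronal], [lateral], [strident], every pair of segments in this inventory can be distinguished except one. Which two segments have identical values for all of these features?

Both /ɖ/ and /ɾ/ are [-nasal], [+voice], [-dorsal], [-labial], [+coronal], [-lateral], [-strident]. Since the list omits [sonorant] and [anterior] — which do distinguish the voiced retroflex stop from the alveolar tap — this pair collapses; all other pairs remain distinct.

ɖ, ɾ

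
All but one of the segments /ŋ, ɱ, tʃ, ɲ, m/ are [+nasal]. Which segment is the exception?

Every segment except /tʃ/ is [+nasal]. /tʃ/ (voiceless postalveolar affricate) is [-nasal], so it is the exception.

tʃ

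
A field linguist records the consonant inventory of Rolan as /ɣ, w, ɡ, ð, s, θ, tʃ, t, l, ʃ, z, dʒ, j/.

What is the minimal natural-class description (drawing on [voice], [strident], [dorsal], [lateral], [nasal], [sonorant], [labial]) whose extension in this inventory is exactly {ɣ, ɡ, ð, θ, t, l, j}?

[-strident, -labial]

The class [-strident], [-labial] has exactly /ɣ, ɡ, ð, θ, t, l, j/ as its extension in this inventory. No smaller conjunction from the listed features achieves this: [-labial] alone would also admit /s, tʃ, ʃ, z, …/; [-strident] alone would also admit /w/; and checking the remaining single features turns up none with this extension.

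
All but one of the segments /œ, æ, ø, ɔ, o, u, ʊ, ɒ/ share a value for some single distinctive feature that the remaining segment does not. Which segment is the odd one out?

[round] groups all but one: /o, œ, ø, ɒ, ʊ, ɔ, u/ share [+round] while /æ/ (low front unrounded vowel) alone is [-round]. Removing any other segment would not leave a single-feature class that excludes it.

æ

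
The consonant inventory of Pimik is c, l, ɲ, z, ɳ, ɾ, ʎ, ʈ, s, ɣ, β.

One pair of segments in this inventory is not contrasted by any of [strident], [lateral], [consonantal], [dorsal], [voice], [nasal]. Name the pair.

ɾ, β

/ɾ/ (alveolar tap) and /β/ (voiced bilabial fricative) are both [−strident], [−lateral], [+consonantal], [−dorsal], [+voice], [−nasal], so none of the listed features separates them. (They do differ in [sonorant], [labial] and [coronal], which are not among the given features.) Every other pair in the inventory differs on at least one listed feature.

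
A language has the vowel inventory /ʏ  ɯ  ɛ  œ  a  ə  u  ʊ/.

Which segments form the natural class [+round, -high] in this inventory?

First, the [+round] segments are /ʏ, œ, u, ʊ/.
Among these, [-high] leaves /œ/.

œ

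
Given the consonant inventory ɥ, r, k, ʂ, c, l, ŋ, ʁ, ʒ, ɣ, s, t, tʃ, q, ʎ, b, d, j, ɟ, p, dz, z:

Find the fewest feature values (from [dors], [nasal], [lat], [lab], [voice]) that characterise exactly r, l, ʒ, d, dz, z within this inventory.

[+voice, −lab, −dors]

/r, l, ʒ, d, dz, z/ are all [+voice], [−labial], [−dorsal], and no other segment in the inventory matches all three values. Dropping any one of them over-generates: [−labial, −dorsal] alone would also admit /ʂ, s, t, tʃ/; [+voice, −dorsal] alone would also admit /b/; [+voice, −labial] alone would also admit /ŋ, ʁ, ɣ, ʎ, …/. No other combination of two listed features picks out exactly this set either, so fewer than three features will not do.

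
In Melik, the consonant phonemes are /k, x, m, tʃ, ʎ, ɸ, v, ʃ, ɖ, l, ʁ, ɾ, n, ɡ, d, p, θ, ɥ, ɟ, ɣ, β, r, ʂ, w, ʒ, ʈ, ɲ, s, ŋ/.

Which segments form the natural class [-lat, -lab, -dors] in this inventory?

tʃ, ʃ, ɖ, ɾ, n, d, θ, r, ʂ, ʒ, ʈ, s

Eliminate segments failing any feature: /k, x, ʁ, ɡ, ɟ, ɣ, ɲ, ŋ/ are [+dorsal]; /m, ɸ, v, p, ɥ, β, w/ are [+labial]; /ʎ, l/ are [+lateral]. The remaining /tʃ, ʃ, ɖ, ɾ, n, d, θ, r, ʂ, ʒ, ʈ, s/ satisfy [-lateral], [-labial], [-dorsal].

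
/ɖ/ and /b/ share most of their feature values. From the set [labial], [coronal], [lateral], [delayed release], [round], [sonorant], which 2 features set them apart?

[labial], [coronal]

The two segments share [-lateral], [-delayed release], [-round], [-sonorant]. The only features from the list on which they differ: /ɖ/ is [-labial] while /b/ is [+labial]; /ɖ/ is [+coronal] while /b/ is [-coronal].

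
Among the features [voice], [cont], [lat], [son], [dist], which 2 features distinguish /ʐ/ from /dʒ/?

/ʐ/ (voiced retroflex fricative) and /dʒ/ (voiced postalveolar affricate) agree on [+voice], [−lateral], [−sonorant]. They differ on [continuant] (/ʐ/ [+], /dʒ/ [−]), [distributed] (/ʐ/ [−], /dʒ/ [+]).

[continuant], [distributed]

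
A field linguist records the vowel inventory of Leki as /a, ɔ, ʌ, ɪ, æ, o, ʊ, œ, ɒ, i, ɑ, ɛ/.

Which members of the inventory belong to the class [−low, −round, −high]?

ʌ, ɛ

Checking each segment against [−low], [−round], [−high]: /ʌ/ (mid back unrounded lax vowel), /ɛ/ (mid front unrounded lax vowel) satisfy every feature; every other segment in the inventory fails at least one.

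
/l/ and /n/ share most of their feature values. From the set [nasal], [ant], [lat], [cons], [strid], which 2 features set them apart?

/l/ is the alveolar lateral approximant and /n/ is the alveolar nasal. Both are [+anterior], [+consonantal], [−strident]. /l/ is [−nasal] while /n/ is [+nasal]; /l/ is [+lateral] while /n/ is [−lateral], so the distinguishing features are [nasal], [lateral].

[nasal], [lateral]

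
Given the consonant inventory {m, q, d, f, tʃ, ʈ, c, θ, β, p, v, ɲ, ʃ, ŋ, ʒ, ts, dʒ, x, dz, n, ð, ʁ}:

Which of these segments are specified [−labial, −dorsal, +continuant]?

Eliminate segments failing any feature: /m, f, β, p, v/ are [+labial]; /q, c, ɲ, ŋ, x, ʁ/ are [+dorsal]; /d, tʃ, ʈ, ts, dʒ, dz, n/ are [−continuant]. The remaining /θ, ʃ, ʒ, ð/ satisfy [−labial], [−dorsal], [+continuant].

θ, ʃ, ʒ, ð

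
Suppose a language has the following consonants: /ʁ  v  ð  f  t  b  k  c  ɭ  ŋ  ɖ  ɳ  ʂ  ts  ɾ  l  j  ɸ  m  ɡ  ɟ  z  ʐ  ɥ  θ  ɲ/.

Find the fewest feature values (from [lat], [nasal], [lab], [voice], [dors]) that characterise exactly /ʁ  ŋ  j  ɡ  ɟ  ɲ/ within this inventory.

Every target segment is [+voice], [−labial], [+dorsal]; each remaining inventory member fails at least one of these. Each conjunct is needed — [−labial, +dorsal] alone would also admit /k, c/; [+voice, +dorsal] alone would also admit /ɥ/; [+voice, −labial] alone would also admit /ð, ɭ, ɖ, ɳ, …/ — and no other combination of two listed features has exactly this extension, so three is the minimum.

[+voice, −lab, +dors]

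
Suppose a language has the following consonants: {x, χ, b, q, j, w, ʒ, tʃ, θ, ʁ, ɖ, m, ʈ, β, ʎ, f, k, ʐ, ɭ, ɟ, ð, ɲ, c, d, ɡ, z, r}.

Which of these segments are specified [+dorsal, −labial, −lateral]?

x, χ, q, j, ʁ, k, ɟ, ɲ, c, ɡ

First, the [+dorsal] segments are /x, χ, q, j, w, ʁ, ʎ, k, ɟ, ɲ, c, ɡ/.
Among these, [−labial] gives /x, χ, q, j, ʁ, ʎ, k, ɟ, ɲ, c, ɡ/.
Of those, [−lateral] leaves /x, χ, q, j, ʁ, k, ɟ, ɲ, c, ɡ/.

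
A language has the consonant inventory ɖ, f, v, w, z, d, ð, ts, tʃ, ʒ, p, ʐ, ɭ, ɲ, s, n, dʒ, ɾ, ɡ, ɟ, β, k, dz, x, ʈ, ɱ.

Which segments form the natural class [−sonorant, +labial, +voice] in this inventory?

v, β

The [−sonorant] segments are /ɖ, f, v, z, d, ð, ts, tʃ, ʒ, p, ʐ, s, dʒ, ɡ, ɟ, β, k, dz, x, ʈ/.
Then [+labial] gives /f, v, p, β/.
Then [+voice] leaves /v, β/.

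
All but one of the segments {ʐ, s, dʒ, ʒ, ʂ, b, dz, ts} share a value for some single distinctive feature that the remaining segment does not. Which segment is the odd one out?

The remaining segments after removing /b/ share [+strident]; /b/ (voiced bilabial stop) is [−strident]. For every other candidate removal, the leftover set fails to share any single feature value that the removed segment lacks.

b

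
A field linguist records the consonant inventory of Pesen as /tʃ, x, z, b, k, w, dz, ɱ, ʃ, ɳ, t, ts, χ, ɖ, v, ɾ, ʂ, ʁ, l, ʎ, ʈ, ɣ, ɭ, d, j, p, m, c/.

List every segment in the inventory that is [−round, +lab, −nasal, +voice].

Checking each segment against [−round], [+labial], [−nasal], [+voice]: /b/ (voiced bilabial stop), /v/ (voiced labiodental fricative) satisfy every feature; every other segment in the inventory fails at least one.

b, v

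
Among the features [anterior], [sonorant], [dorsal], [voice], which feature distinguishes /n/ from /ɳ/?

[anterior]

/n/ is the alveolar nasal and /ɳ/ is the retroflex nasal. Both are [+sonorant], [−dorsal], [+voice]. /n/ is [+anterior] while /ɳ/ is [−anterior], so the distinguishing feature is [anterior].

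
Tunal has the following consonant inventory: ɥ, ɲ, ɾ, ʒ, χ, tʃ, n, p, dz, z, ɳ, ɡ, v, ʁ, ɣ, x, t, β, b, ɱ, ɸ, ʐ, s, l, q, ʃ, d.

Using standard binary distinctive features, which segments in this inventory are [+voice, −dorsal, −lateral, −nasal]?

First, the [+voice] segments are /ɥ, ɲ, ɾ, ʒ, n, dz, z, ɳ, ɡ, v, ʁ, ɣ, β, b, ɱ, ʐ, l, d/.
Intersecting with [−dorsal] gives /ɾ, ʒ, n, dz, z, ɳ, v, β, b, ɱ, ʐ, l, d/.
Of those, [−lateral] gives /ɾ, ʒ, n, dz, z, ɳ, v, β, b, ɱ, ʐ, d/.
Intersecting with [−nasal] leaves /ɾ, ʒ, dz, z, v, β, b, ʐ, d/.

ɾ, ʒ, dz, z, v, β, b, ʐ, d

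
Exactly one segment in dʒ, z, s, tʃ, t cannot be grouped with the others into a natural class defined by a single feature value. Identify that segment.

t

/s, dʒ, z, tʃ/ are all [+strident], but /t/ (voiceless alveolar stop) is [-strident]. No other single segment can be removed to leave a set sharing one feature value that the removed segment lacks, so /t/ is the odd one out.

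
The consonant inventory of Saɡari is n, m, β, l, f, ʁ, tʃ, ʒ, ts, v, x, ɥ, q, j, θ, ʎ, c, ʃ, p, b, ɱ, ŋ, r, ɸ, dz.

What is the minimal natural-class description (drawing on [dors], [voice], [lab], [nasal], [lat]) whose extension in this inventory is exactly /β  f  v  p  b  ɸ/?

The class [-nasal], [+labial], [-dorsal] has exactly /β, f, v, p, b, ɸ/ as its extension in this inventory. No smaller conjunction from the listed features achieves this: [+labial, -dorsal] alone would also admit /m, ɱ/; [-nasal, -dorsal] alone would also admit /l, tʃ, ʒ, ts, …/; [-nasal, +labial] alone would also admit /ɥ/; and checking the remaining two-feature bundles turns up none with this extension.

[-nasal, +lab, -dors]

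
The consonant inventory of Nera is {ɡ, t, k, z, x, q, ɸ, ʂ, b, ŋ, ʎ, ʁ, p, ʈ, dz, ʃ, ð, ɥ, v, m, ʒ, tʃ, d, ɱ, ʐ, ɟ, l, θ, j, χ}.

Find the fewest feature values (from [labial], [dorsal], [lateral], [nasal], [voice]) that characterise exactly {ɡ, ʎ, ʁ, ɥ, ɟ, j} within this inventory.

The class [+voice], [−nasal], [+dorsal] has exactly /ɡ, ʎ, ʁ, ɥ, ɟ, j/ as its extension in this inventory. No smaller conjunction from the listed features achieves this: [−nasal, +dorsal] alone would also admit /k, x, q, χ/; [+voice, +dorsal] alone would also admit /ŋ/; [+voice, −nasal] alone would also admit /z, b, dz, ð, …/; and checking the remaining two-feature bundles turns up none with this extension.

[+voice, −nasal, +dorsal]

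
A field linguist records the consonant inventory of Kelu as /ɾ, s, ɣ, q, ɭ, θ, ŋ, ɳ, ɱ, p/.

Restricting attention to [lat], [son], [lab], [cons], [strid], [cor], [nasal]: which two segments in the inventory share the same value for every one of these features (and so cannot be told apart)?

q, ɣ

On the given features, /q/ and /ɣ/ have an identical profile: [−lateral], [−sonorant], [−labial], [+consonantal], [−strident], [−coronal], [−nasal]. No other two segments in the inventory coincide on all 7 features. (They do differ in [voice], [continuant] and [high], which are not among the given features.)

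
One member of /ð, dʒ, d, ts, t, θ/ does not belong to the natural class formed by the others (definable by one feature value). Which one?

dʒ

The remaining segments after removing /dʒ/ share [+anterior]; /dʒ/ (voiced postalveolar affricate) is [-anterior]. For every other candidate removal, the leftover set fails to share any single feature value that the removed segment lacks.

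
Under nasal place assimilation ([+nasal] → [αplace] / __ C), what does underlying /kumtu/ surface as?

The only nasal preceding a consonant is /m/ before /t/. /t/ is [+coronal], so /m/ → /n/, giving [kuntu].

[kuntu]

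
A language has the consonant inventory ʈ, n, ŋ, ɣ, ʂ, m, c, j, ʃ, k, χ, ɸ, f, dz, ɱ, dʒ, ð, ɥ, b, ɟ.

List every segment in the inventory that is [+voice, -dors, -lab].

n, dz, dʒ, ð

First, the [+voice] segments are /n, ŋ, ɣ, m, j, dz, ɱ, dʒ, ð, ɥ, b, ɟ/.
Then [-dorsal] gives /n, m, dz, ɱ, dʒ, ð, b/.
Of those, [-labial] leaves /n, dz, dʒ, ð/.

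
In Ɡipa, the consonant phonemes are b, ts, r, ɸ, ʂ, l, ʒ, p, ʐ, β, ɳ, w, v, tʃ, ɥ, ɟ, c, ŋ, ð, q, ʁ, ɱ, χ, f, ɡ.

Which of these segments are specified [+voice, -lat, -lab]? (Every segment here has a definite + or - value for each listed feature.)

r, ʒ, ʐ, ɳ, ɟ, ŋ, ð, ʁ, ɡ

Checking each segment against [+voice], [-lateral], [-labial]: /r/ (alveolar trill), /ʒ/ (voiced postalveolar fricative), /ʐ/ (voiced retroflex fricative), /ɳ/ (retroflex nasal), /ɟ/ (voiced palatal stop), /ŋ/ (velar nasal), among others, satisfy every feature; every other segment in the inventory fails at least one.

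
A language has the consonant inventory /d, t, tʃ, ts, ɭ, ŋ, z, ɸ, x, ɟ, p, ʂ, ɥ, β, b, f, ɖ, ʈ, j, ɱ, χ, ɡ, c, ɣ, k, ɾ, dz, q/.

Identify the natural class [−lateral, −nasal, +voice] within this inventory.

Eliminate segments failing any feature: /t, tʃ, ts, ɸ, x, p, ʂ, f, ʈ, χ, c, k, q/ are [−voice]; /ɭ/ is [+lateral]; /ŋ, ɱ/ are [+nasal]. The remaining /d, z, ɟ, ɥ, β, b, ɖ, j, ɡ, ɣ, ɾ, dz/ satisfy [−lateral], [−nasal], [+voice].

d, z, ɟ, ɥ, β, b, ɖ, j, ɡ, ɣ, ɾ, dz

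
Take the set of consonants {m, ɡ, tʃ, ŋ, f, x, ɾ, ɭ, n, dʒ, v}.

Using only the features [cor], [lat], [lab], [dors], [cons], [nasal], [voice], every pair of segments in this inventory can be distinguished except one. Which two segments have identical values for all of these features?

dʒ, ɾ

On the given features, /dʒ/ and /ɾ/ have an identical profile: [+coronal], [-lateral], [-labial], [-dorsal], [+consonantal], [-nasal], [+voice]. No other two segments in the inventory coincide on all 7 features. (They do differ in [sonorant], [strident] and [anterior], which are not among the given features.)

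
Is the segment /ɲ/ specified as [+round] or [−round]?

[−round]

As the palatal nasal, /ɲ/ is [−round].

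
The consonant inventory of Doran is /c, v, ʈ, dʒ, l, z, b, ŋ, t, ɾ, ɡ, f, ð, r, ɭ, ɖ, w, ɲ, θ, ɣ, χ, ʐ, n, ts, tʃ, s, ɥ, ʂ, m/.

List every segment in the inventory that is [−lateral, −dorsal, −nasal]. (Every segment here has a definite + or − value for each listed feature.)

Eliminate segments failing any feature: /c, ŋ, ɡ, w, ɲ, ɣ, χ, ɥ/ are [+dorsal]; /l, ɭ/ are [+lateral]; /n, m/ are [+nasal]. The remaining /v, ʈ, dʒ, z, b, t, ɾ, f, ð, r, ɖ, θ, ʐ, ts, tʃ, s, ʂ/ satisfy [−lateral], [−dorsal], [−nasal].

v, ʈ, dʒ, z, b, t, ɾ, f, ð, r, ɖ, θ, ʐ, ts, tʃ, s, ʂ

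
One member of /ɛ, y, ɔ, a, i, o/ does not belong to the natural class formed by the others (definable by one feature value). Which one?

/i, ɛ, o, y, ɔ/ are all [−low], but /a/ (low unrounded vowel) is [+low]. No other single segment can be removed to leave a set sharing one feature value that the removed segment lacks, so /a/ is the odd one out.

a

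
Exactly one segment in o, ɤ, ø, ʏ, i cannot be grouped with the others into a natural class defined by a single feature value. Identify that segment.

ʏ

[tense] groups all but one: /ɤ, i, ø, o/ share [+tense] while /ʏ/ (high front rounded lax vowel) alone is [−tense]. Removing any other segment would not leave a single-feature class that excludes it.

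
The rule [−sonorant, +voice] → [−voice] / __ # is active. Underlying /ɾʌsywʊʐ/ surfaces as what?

The only segment in the rule's environment that also matches [−sonorant, +voice] is /ʐ/. Applying [−voice] turns the voiced retroflex fricative into /ʂ/ (voiceless retroflex fricative), giving [ɾʌsywʊʂ].

[ɾʌsywʊʂ]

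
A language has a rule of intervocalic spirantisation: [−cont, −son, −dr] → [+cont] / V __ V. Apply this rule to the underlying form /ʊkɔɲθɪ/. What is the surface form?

/k/ satisfies [−cont, −son, −dr] and sits in V __ V. The [+continuant] counterpart of the voiceless velar stop is /x/. Other segments in /ʊkɔɲθɪ/ either fail the structural description or are not in the environment, so the surface form is [ʊxɔɲθɪ].

[ʊxɔɲθɪ]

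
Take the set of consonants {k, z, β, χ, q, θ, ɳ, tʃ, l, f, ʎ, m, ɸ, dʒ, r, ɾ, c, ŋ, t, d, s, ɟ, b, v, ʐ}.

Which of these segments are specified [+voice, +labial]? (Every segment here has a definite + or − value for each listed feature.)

β, m, b, v

Checking each segment against [+voice], [+labial]: /β/ (voiced bilabial fricative), /m/ (bilabial nasal), /b/ (voiced bilabial stop), /v/ (voiced labiodental fricative) satisfy every feature; every other segment in the inventory fails at least one.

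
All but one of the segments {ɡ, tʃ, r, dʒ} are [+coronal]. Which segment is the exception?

ɡ

/ɡ/ is the voiced velar stop, which is [−coronal]; the rest — /dʒ, r, tʃ/ — are [+coronal].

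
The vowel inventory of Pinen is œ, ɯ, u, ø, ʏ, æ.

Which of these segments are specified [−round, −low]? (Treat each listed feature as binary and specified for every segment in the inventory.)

ɯ

Eliminate segments failing any feature: /œ, u, ø, ʏ/ are [+round]; /æ/ is [+low]. The remaining /ɯ/ satisfy [−round], [−low].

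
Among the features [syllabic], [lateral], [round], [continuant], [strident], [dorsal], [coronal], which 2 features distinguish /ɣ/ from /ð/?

/ɣ/ is the voiced velar fricative and /ð/ is the voiced dental fricative. Both are [-syllabic], [-lateral], [-round], [+continuant], [-strident]. /ɣ/ is [-coronal] while /ð/ is [+coronal]; /ɣ/ is [+dorsal] while /ð/ is [-dorsal], so the distinguishing features are [coronal], [dorsal].

[coronal], [dorsal]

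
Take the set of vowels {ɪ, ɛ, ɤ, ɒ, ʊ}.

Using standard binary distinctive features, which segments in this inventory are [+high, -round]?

ɪ

Eliminate segments failing any feature: /ɛ, ɤ, ɒ/ are [-high]; /ʊ/ is [+round]. The remaining /ɪ/ satisfy [+high], [-round].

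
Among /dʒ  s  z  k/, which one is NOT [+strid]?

k

/s, dʒ, z/ are all [+strident]; /k/ (voiceless velar stop) is [−strident].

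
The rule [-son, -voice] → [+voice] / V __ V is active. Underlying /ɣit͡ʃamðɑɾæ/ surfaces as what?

/t͡ʃ/ satisfies [-son, -voice] and sits in V __ V. The [+voice] counterpart of the voiceless postalveolar affricate is /d͡ʒ/. Other segments in /ɣit͡ʃamðɑɾæ/ either fail the structural description or are not in the environment, so the surface form is [ɣid͡ʒamðɑɾæ].

[ɣid͡ʒamðɑɾæ]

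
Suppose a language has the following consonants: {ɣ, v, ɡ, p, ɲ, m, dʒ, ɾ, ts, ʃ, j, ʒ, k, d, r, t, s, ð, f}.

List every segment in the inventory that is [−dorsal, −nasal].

v, p, dʒ, ɾ, ts, ʃ, ʒ, d, r, t, s, ð, f

Eliminate segments failing any feature: /ɣ, ɡ, ɲ, j, k/ are [+dorsal]; /m/ is [+nasal]. The remaining /v, p, dʒ, ɾ, ts, ʃ, ʒ, d, r, t, s, ð, f/ satisfy [−dorsal], [−nasal].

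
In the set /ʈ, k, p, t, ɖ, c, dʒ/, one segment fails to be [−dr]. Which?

Every segment except /dʒ/ is [−delayed release]. /dʒ/ (voiced postalveolar affricate) is [+delayed release], so it is the exception.

dʒ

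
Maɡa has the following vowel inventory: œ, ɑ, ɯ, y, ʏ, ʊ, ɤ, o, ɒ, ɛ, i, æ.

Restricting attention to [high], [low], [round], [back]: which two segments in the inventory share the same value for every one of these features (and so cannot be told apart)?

/ʏ/ (high front rounded lax vowel) and /y/ (high front rounded tense vowel) are both [+high], [−low], [+round], [−back], so none of the listed features separates them. (They do differ in [tense], which is not among the given features.) Every other pair in the inventory differs on at least one listed feature.

ʏ, y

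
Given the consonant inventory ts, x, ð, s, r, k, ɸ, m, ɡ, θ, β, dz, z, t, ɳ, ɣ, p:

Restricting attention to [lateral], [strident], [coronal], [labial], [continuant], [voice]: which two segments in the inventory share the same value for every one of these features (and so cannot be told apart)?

r, ð

On the given features, /r/ and /ð/ have an identical profile: [-lateral], [-strident], [+coronal], [-labial], [+continuant], [+voice]. No other two segments in the inventory coincide on all 6 features. (They do differ in [sonorant], which is not among the given features.)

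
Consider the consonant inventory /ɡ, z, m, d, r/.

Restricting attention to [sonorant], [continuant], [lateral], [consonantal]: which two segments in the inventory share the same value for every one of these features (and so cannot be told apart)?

On the given features, /d/ and /ɡ/ have an identical profile: [-sonorant], [-continuant], [-lateral], [+consonantal]. No other two segments in the inventory coincide on all 4 features. (They do differ in [coronal] and [dorsal], which are not among the given features.)

d, ɡ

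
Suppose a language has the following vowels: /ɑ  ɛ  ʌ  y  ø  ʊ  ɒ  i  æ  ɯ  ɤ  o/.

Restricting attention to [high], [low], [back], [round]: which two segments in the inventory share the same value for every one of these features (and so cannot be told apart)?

ʌ, ɤ

/ʌ/ (mid back unrounded lax vowel) and /ɤ/ (mid back unrounded tense vowel) are both [−high], [−low], [+back], [−round], so none of the listed features separates them. (They do differ in [tense], which is not among the given features.) Every other pair in the inventory differs on at least one listed feature.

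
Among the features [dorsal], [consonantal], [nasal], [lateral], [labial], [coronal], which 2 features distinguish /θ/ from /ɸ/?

[labial], [coronal]

/θ/ is the voiceless dental fricative and /ɸ/ is the voiceless bilabial fricative. Both are [-dorsal], [+consonantal], [-nasal], [-lateral]. /θ/ is [-labial] while /ɸ/ is [+labial]; /θ/ is [+coronal] while /ɸ/ is [-coronal], so the distinguishing features are [labial], [coronal].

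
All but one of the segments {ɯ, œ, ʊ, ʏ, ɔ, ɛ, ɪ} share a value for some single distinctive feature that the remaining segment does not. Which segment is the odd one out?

[tense] groups all but one: /œ, ʏ, ɛ, ɪ, ɔ, ʊ/ share [−tense] while /ɯ/ (high back unrounded vowel) alone is [+tense]. Removing any other segment would not leave a single-feature class that excludes it.

ɯ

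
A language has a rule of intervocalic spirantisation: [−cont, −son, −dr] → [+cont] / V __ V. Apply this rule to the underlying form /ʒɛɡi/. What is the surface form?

Only /ɡ/ occurs between two vowels (/ɛ/ __ /i/) and matches the structural description. It is a voiced velar stop, so [−cont, −son, −dr] holds; changing it to [+continuant] with all other features held fixed yields /ɣ/ (voiced velar fricative). No other segment meets both the structural description and the environment, so the output is [ʒɛɣi].

[ʒɛɣi]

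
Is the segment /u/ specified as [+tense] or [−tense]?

[+tense]

/u/ is the high back rounded tense vowel. The feature [tense] marks segments produced with a tense (peripheral) tongue-body position; /u/ has this property, so it is [+tense].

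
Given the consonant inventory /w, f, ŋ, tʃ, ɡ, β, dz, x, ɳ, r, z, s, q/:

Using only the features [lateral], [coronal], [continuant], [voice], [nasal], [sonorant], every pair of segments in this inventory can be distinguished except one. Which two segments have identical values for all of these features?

f, x

Both /f/ and /x/ are [-lateral], [-coronal], [+continuant], [-voice], [-nasal], [-sonorant]. Since the list omits [labial] and [dorsal] — which do distinguish the voiceless labiodental fricative from the voiceless velar fricative — this pair collapses; all other pairs remain distinct.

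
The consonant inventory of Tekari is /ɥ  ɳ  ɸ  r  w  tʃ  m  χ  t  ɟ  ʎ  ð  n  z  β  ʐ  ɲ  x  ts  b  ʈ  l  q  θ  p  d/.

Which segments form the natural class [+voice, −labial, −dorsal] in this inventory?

First, the [+voice] segments are /ɥ, ɳ, r, w, m, ɟ, ʎ, ð, n, z, β, ʐ, ɲ, b, l, d/.
Of those, [−labial] gives /ɳ, r, ɟ, ʎ, ð, n, z, ʐ, ɲ, l, d/.
Intersecting with [−dorsal] leaves /ɳ, r, ð, n, z, ʐ, l, d/.

ɳ, r, ð, n, z, ʐ, l, d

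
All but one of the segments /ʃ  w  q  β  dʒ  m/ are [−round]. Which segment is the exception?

Every segment except /w/ is [−round]. /w/ (labial-velar glide) is [+round], so it is the exception.

w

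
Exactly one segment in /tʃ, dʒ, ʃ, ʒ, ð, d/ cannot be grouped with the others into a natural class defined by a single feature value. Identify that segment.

[distributed] groups all but one: /ʃ, ʒ, tʃ, ð, dʒ/ share [+distributed] while /d/ (voiced alveolar stop) alone is [−distributed]. Removing any other segment would not leave a single-feature class that excludes it.

d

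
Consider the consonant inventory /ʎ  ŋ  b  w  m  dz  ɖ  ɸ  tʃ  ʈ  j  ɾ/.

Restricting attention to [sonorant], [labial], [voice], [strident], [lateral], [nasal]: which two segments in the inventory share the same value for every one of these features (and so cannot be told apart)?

On the given features, /j/ and /ɾ/ have an identical profile: [+sonorant], [-labial], [+voice], [-strident], [-lateral], [-nasal]. No other two segments in the inventory coincide on all 6 features. (They do differ in [dorsal], which is not among the given features.)

j, ɾ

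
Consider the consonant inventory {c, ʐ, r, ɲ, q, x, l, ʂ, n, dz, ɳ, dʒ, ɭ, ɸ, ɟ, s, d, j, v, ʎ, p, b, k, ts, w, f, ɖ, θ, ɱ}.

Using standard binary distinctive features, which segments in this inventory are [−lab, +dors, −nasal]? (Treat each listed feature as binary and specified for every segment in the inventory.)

c, q, x, ɟ, j, ʎ, k

Eliminate segments failing any feature: /ʐ, r, l, ʂ, n, dz, ɳ, dʒ, ɭ, s, d, ts, ɖ, θ/ are [−dorsal]; /ɲ/ is [+nasal]; /ɸ, v, p, b, w, f, ɱ/ are [+labial]. The remaining /c, q, x, ɟ, j, ʎ, k/ satisfy [−labial], [+dorsal], [−nasal].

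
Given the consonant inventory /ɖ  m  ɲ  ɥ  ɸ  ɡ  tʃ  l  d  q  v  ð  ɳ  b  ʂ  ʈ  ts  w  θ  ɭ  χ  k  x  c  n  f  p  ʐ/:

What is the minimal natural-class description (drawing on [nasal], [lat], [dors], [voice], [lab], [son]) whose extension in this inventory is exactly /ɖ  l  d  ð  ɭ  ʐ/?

[+voice, -nasal, -lab, -dors]

/ɖ, l, d, ð, ɭ, ʐ/ are all [+voice], [-nasal], [-labial], [-dorsal], and no other segment in the inventory matches all four values. Dropping any one of them over-generates: [-nasal, -labial, -dorsal] alone would also admit /tʃ, ʂ, ʈ, ts, …/; [+voice, -labial, -dorsal] alone would also admit /ɳ, n/; [+voice, -nasal, -dorsal] alone would also admit /v, b/; [+voice, -nasal, -labial] alone would also admit /ɡ/. No other combination of three listed features picks out exactly this set either, so fewer than four features will not do.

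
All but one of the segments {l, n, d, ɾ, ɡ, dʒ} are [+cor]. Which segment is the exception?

ɡ

/d, n, ɾ, dʒ, l/ are all [+coronal]; /ɡ/ (voiced velar stop) is [-coronal].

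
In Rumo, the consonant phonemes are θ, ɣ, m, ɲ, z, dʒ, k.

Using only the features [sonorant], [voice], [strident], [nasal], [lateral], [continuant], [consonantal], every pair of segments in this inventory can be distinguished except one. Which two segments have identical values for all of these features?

ɲ, m

Both /ɲ/ and /m/ are [+sonorant], [+voice], [−strident], [+nasal], [−lateral], [−continuant], [+consonantal]. Since the list omits [labial] and [dorsal] — which do distinguish the palatal nasal from the bilabial nasal — this pair collapses; all other pairs remain distinct.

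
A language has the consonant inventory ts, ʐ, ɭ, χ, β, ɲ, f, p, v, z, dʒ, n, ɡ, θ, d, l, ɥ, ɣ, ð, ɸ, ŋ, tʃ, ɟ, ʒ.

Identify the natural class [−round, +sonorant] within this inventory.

ɭ, ɲ, n, l, ŋ

The [−round] segments are /ts, ʐ, ɭ, χ, β, ɲ, f, p, v, z, dʒ, n, ɡ, θ, d, l, ɣ, ð, ɸ, ŋ, tʃ, ɟ, ʒ/.
Of those, [+sonorant] leaves /ɭ, ɲ, n, l, ŋ/.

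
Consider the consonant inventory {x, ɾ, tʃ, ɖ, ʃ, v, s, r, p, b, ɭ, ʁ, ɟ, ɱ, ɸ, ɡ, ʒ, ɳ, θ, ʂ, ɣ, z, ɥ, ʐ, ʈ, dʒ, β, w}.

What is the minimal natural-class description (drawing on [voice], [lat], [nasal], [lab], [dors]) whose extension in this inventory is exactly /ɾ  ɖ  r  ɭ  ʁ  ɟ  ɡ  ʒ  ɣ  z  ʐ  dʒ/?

/ɾ, ɖ, r, ɭ, ʁ, ɟ, ɡ, ʒ, ɣ, z, ʐ, dʒ/ are all [+voice], [−nasal], [−labial], and no other segment in the inventory matches all three values. Dropping any one of them over-generates: [−nasal, −labial] alone would also admit /x, tʃ, ʃ, s, …/; [+voice, −labial] alone would also admit /ɳ/; [+voice, −nasal] alone would also admit /v, b, ɥ, β, …/. No other combination of two listed features picks out exactly this set either, so fewer than three features will not do.

[+voice, −nasal, −lab]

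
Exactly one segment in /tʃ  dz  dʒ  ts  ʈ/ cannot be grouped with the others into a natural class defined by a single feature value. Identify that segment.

/dʒ, dz, ts, tʃ/ are all [+delayed release], but /ʈ/ (voiceless retroflex stop) is [-delayed release]. No other single segment can be removed to leave a set sharing one feature value that the removed segment lacks, so /ʈ/ is the odd one out.

ʈ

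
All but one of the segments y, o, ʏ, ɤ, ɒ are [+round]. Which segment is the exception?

ɤ

/ɒ, o, y, ʏ/ are all [+round]; /ɤ/ (mid back unrounded tense vowel) is [-round].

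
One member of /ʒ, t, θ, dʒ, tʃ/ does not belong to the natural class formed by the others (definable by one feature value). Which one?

t

The remaining segments after removing /t/ share [+distributed]; /t/ (voiceless alveolar stop) is [-distributed]. For every other candidate removal, the leftover set fails to share any single feature value that the removed segment lacks.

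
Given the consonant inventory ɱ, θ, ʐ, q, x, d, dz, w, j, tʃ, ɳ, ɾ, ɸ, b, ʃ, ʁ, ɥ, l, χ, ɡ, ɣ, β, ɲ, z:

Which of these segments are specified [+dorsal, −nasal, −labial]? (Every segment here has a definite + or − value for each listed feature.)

Checking each segment against [+dorsal], [−nasal], [−labial]: /q/ (voiceless uvular stop), /x/ (voiceless velar fricative), /j/ (palatal glide), /ʁ/ (voiced uvular fricative), /χ/ (voiceless uvular fricative), /ɡ/ (voiced velar stop), among others, satisfy every feature; every other segment in the inventory fails at least one.

q, x, j, ʁ, χ, ɡ, ɣ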